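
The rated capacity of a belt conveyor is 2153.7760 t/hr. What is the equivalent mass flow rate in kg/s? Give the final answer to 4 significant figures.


m_dot = 2153.7760 * 1000 / 3600
m_dot = 598.3 kg/s


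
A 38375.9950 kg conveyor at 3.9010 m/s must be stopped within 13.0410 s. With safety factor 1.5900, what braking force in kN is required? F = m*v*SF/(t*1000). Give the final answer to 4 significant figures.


F = 38375.9950 * 3.9010 / 13.0410 * 1.5900 / 1000
F = 18.25 kN


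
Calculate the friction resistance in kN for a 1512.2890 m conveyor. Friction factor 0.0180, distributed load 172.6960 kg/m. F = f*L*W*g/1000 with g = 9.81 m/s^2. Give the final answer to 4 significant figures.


F = 0.0180 * 1512.2890 * 172.6960 * 9.81 / 1000
F = 46.12 kN


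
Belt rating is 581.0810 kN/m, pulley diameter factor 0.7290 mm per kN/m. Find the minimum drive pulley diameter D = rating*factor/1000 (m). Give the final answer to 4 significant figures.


D = 581.0810 * 0.7290 / 1000
D = 0.4236 m


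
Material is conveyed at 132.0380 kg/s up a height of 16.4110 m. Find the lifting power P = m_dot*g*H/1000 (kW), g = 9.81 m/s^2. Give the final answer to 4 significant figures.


P = 132.0380 * 9.81 * 16.4110 / 1000
P = 21.26 kW


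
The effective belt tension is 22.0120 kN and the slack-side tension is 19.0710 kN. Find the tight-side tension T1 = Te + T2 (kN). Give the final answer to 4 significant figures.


T1 = Te + T2 = 22.0120 + 19.0710
T1 = 41.08 kN


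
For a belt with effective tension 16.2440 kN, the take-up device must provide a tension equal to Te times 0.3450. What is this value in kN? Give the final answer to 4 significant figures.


T_tu = 16.2440 * 0.3450
T_tu = 5.604 kN


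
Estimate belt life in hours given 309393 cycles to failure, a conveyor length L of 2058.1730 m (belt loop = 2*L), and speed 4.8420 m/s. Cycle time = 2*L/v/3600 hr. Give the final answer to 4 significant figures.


cycle_time = 2 * 2058.1730 / 4.8420 / 3600 = 0.236148 hr
life = 309393 * 0.236148 = 73060 hours


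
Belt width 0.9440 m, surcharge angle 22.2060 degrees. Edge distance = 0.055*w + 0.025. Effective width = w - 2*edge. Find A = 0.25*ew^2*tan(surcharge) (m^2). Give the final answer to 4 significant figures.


edge = 0.055*0.9440 + 0.025 = 0.07692 m
ew = 0.9440 - 2*0.07692 = 0.79016 m
A = 0.25 * 0.79016^2 * tan(22.2060 deg)
A = 0.06372 m^2


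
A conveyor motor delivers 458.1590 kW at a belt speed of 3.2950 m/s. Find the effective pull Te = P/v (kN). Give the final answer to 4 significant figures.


Te = P / v = 458.1590 / 3.2950
Te = 139.0 kN


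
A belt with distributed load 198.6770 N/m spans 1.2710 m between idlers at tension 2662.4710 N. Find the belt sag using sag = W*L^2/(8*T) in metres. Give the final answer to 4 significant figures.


sag = 198.6770 * 1.2710^2 / (8 * 2662.4710)
sag = 0.01507 m


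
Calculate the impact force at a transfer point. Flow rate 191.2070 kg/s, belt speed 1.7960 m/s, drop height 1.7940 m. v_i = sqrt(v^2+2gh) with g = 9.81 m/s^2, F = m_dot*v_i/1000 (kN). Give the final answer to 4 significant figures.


v_i = sqrt(1.7960^2 + 2*9.81*1.7940) = 6.1987 m/s
F = 191.2070 * 6.1987 / 1000
F = 1.185 kN


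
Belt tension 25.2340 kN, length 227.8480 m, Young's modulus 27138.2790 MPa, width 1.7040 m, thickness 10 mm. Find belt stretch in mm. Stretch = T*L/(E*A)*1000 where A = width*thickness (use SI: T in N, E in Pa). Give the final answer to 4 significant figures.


A = 1.7040 * 0.01 = 0.01704 m^2
Stretch = 25.2340*1000 * 227.8480 / (27138.2790e6 * 0.01704) * 1000
Stretch = 12.43 mm


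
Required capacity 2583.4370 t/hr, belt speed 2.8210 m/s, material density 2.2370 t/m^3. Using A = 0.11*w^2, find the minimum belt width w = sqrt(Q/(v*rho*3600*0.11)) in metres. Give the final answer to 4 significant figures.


A_req = 2583.4370 / (2.8210 * 2.2370 * 3600) = 0.113717 m^2
w = sqrt(0.113717 / 0.11)
w = 1.017 m


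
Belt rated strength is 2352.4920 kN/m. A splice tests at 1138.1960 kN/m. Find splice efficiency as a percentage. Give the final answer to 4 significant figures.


Eff = 1138.1960 / 2352.4920 * 100
Eff = 48.38 %


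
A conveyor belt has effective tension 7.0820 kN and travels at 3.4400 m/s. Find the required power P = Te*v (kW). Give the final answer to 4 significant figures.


P = Te * v = 7.0820 * 3.4400
P = 24.36 kW


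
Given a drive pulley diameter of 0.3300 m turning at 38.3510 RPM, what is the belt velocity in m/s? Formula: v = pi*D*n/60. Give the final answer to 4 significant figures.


v = pi * 0.3300 * 38.3510 / 60
v = 0.6627 m/s


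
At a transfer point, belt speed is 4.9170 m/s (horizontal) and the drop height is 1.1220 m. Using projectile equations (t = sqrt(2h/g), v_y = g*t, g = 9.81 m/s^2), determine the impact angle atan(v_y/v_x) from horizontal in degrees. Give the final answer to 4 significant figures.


t = sqrt(2*1.1220/9.81) = 0.478274 s
v_y = 9.81 * 0.478274 = 4.69187 m/s
angle = atan(4.69187 / 4.9170) = 43.66 deg


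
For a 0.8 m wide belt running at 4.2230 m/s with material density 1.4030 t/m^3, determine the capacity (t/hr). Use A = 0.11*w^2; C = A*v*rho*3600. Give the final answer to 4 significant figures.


A = 0.11 * 0.8^2 = 0.0704 m^2
C = 0.0704 * 4.2230 * 1.4030 * 3600
C = 1502 t/hr


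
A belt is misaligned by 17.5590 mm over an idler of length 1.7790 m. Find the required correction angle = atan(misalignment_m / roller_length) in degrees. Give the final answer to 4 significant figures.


misalign_m = 17.5590 / 1000 = 0.017559 m
angle = atan(0.017559 / 1.7790)
angle = 0.5655 deg


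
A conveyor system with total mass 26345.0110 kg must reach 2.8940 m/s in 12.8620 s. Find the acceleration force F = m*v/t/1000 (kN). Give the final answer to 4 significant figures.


F = 26345.0110 * 2.8940 / 12.8620 / 1000
F = 5.928 kN


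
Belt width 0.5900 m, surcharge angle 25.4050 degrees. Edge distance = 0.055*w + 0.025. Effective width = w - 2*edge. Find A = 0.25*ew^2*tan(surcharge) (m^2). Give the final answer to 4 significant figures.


edge = 0.055*0.5900 + 0.025 = 0.05745 m
ew = 0.5900 - 2*0.05745 = 0.4751 m
A = 0.25 * 0.4751^2 * tan(25.4050 deg)
A = 0.02680 m^2


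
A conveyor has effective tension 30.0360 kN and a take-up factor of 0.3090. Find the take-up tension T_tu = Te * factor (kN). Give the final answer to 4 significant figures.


T_tu = 30.0360 * 0.3090
T_tu = 9.281 kN


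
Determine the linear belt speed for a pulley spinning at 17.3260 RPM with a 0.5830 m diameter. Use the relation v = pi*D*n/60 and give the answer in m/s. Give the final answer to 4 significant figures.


v = pi * 0.5830 * 17.3260 / 60
v = 0.5289 m/s


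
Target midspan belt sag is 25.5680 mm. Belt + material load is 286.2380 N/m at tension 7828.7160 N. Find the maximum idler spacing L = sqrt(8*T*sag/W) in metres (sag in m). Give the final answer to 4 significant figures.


sag = 25.5680/1000 = 0.025568 m
L = sqrt(8 * 7828.7160 * 0.025568 / 286.2380)
L = 2.365 m


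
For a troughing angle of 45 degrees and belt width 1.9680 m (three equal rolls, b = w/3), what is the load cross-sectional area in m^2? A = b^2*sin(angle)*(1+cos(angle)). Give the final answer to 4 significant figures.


b = 1.9680/3 = 0.656 m
A = 0.656^2 * sin(45 deg) * (1 + cos(45 deg))
A = 0.5195 m^2


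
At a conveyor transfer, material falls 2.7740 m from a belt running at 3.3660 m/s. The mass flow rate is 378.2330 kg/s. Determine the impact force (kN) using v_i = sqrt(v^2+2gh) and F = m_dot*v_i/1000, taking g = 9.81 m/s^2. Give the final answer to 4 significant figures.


v_i = sqrt(3.3660^2 + 2*9.81*2.7740) = 8.109 m/s
F = 378.2330 * 8.109 / 1000
F = 3.067 kN


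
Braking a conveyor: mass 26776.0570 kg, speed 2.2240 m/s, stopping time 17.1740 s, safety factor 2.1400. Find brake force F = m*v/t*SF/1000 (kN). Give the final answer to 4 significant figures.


F = 26776.0570 * 2.2240 / 17.1740 * 2.1400 / 1000
F = 7.420 kN


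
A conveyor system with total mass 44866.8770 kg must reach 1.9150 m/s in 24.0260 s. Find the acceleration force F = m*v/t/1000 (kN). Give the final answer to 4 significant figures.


F = 44866.8770 * 1.9150 / 24.0260 / 1000
F = 3.576 kN


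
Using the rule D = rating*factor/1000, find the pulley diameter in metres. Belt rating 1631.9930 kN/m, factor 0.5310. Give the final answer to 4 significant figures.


D = 1631.9930 * 0.5310 / 1000
D = 0.8666 m


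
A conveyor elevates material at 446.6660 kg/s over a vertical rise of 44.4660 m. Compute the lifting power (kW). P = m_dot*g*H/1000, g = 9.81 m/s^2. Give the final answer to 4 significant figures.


P = 446.6660 * 9.81 * 44.4660 / 1000
P = 194.8 kW


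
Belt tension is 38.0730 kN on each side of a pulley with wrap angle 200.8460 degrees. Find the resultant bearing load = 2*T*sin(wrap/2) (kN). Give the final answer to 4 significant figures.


F = 2 * 38.0730 * sin(200.8460/2 deg)
F = 74.89 kN


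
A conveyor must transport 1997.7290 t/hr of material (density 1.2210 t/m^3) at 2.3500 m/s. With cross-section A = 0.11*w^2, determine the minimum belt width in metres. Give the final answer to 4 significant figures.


A_req = 1997.7290 / (2.3500 * 1.2210 * 3600) = 0.193397 m^2
w = sqrt(0.193397 / 0.11)
w = 1.326 m


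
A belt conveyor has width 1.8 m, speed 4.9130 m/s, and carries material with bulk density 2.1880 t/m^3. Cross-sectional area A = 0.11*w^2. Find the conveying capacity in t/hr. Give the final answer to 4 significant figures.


A = 0.11 * 1.8^2 = 0.3564 m^2
C = 0.3564 * 4.9130 * 2.1880 * 3600
C = 13790 t/hr


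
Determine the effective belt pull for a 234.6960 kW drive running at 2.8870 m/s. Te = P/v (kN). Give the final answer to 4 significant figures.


Te = P / v = 234.6960 / 2.8870
Te = 81.29 kN


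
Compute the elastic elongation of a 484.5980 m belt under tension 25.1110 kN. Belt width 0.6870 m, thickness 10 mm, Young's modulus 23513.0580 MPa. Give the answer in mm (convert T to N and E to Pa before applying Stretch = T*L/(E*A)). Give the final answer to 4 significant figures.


A = 0.6870 * 0.01 = 0.00687 m^2
Stretch = 25.1110*1000 * 484.5980 / (23513.0580e6 * 0.00687) * 1000
Stretch = 75.33 mm


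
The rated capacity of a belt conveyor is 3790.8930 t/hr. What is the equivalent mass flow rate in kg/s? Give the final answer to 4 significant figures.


m_dot = 3790.8930 * 1000 / 3600
m_dot = 1053 kg/s


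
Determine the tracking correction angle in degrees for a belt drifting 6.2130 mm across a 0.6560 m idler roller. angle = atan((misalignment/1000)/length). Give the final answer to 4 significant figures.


misalign_m = 6.2130 / 1000 = 0.006213 m
angle = atan(0.006213 / 0.6560)
angle = 0.5426 deg


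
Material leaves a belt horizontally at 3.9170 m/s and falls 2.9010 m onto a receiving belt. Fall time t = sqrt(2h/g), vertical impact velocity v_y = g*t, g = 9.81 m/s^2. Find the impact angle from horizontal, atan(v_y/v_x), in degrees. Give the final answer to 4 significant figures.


t = sqrt(2*2.9010/9.81) = 0.76905 s
v_y = 9.81 * 0.76905 = 7.54438 m/s
angle = atan(7.54438 / 3.9170) = 62.56 deg


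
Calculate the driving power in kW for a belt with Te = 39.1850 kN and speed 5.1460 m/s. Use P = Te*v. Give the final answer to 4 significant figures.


P = Te * v = 39.1850 * 5.1460
P = 201.6 kW


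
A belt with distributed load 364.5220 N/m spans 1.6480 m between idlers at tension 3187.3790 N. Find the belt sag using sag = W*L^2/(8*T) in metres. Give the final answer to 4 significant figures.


sag = 364.5220 * 1.6480^2 / (8 * 3187.3790)
sag = 0.03883 m


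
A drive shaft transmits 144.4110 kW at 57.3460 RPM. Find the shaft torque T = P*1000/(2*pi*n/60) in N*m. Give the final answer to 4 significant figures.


omega = 2*pi*57.3460/60 = 6.00526 rad/s
T = 144.4110*1000 / 6.00526
T = 24050 N*m


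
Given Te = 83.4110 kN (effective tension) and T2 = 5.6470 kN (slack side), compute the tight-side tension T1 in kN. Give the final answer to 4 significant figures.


T1 = Te + T2 = 83.4110 + 5.6470
T1 = 89.06 kN


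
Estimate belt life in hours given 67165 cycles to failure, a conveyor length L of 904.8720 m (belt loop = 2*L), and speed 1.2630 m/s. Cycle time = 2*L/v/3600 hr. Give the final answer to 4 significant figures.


cycle_time = 2 * 904.8720 / 1.2630 / 3600 = 0.398026 hr
life = 67165 * 0.398026 = 26730 hours


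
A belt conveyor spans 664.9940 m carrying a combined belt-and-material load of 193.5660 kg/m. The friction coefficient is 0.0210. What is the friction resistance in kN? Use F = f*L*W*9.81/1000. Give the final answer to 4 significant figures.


F = 0.0210 * 664.9940 * 193.5660 * 9.81 / 1000
F = 26.52 kN


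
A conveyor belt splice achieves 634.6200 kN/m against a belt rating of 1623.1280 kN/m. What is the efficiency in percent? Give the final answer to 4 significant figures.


Eff = 634.6200 / 1623.1280 * 100
Eff = 39.10 %


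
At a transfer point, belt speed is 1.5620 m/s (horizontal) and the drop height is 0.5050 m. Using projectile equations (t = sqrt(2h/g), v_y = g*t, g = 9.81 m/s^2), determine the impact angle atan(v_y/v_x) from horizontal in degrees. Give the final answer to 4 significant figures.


t = sqrt(2*0.5050/9.81) = 0.320868 s
v_y = 9.81 * 0.320868 = 3.14772 m/s
angle = atan(3.14772 / 1.5620) = 63.61 deg


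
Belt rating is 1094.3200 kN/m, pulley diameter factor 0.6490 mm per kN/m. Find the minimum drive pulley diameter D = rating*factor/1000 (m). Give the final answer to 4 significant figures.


D = 1094.3200 * 0.6490 / 1000
D = 0.7102 m


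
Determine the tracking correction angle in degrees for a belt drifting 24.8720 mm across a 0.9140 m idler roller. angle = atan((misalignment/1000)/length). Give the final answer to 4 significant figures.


misalign_m = 24.8720 / 1000 = 0.024872 m
angle = atan(0.024872 / 0.9140)
angle = 1.559 deg


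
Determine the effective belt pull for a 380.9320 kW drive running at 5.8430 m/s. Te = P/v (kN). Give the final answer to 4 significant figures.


Te = P / v = 380.9320 / 5.8430
Te = 65.19 kN


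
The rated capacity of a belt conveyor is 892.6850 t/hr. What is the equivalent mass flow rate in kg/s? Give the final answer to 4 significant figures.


m_dot = 892.6850 * 1000 / 3600
m_dot = 248.0 kg/s


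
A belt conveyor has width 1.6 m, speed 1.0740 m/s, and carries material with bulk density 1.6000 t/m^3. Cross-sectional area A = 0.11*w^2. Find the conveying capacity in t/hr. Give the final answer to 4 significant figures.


A = 0.11 * 1.6^2 = 0.2816 m^2
C = 0.2816 * 1.0740 * 1.6000 * 3600
C = 1742 t/hr


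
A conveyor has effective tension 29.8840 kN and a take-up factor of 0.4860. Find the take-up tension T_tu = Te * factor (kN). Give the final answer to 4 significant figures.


T_tu = 29.8840 * 0.4860
T_tu = 14.52 kN


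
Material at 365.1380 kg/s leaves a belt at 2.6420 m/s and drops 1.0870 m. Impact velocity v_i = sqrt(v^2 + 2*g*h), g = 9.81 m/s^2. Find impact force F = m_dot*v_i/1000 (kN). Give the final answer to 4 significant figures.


v_i = sqrt(2.6420^2 + 2*9.81*1.0870) = 5.32044 m/s
F = 365.1380 * 5.32044 / 1000
F = 1.943 kN


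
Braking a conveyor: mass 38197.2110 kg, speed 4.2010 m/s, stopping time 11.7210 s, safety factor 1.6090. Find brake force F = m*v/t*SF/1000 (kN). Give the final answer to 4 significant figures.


F = 38197.2110 * 4.2010 / 11.7210 * 1.6090 / 1000
F = 22.03 kN


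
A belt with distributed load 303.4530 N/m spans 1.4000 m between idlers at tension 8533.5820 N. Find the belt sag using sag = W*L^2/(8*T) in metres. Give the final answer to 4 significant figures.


sag = 303.4530 * 1.4000^2 / (8 * 8533.5820)
sag = 0.008712 m


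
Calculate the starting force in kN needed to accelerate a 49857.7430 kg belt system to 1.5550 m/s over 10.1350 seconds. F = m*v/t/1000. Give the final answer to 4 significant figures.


F = 49857.7430 * 1.5550 / 10.1350 / 1000
F = 7.650 kN


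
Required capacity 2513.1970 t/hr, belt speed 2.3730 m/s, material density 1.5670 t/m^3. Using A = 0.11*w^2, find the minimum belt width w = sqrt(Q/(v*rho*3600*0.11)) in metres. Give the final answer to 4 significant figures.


A_req = 2513.1970 / (2.3730 * 1.5670 * 3600) = 0.18774 m^2
w = sqrt(0.18774 / 0.11)
w = 1.306 m


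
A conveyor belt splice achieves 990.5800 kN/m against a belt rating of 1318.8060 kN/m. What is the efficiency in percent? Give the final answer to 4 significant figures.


Eff = 990.5800 / 1318.8060 * 100
Eff = 75.11 %


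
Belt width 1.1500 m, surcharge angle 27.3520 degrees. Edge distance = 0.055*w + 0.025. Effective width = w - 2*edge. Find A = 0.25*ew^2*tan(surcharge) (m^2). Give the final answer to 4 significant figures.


edge = 0.055*1.1500 + 0.025 = 0.08825 m
ew = 1.1500 - 2*0.08825 = 0.9735 m
A = 0.25 * 0.9735^2 * tan(27.3520 deg)
A = 0.1226 m^2


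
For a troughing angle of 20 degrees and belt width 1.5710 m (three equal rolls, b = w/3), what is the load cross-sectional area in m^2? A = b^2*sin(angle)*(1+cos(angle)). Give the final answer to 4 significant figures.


b = 1.5710/3 = 0.523667 m
A = 0.523667^2 * sin(20 deg) * (1 + cos(20 deg))
A = 0.1819 m^2


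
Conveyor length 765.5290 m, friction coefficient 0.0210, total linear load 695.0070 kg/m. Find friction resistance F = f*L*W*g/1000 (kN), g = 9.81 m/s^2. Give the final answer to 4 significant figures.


F = 0.0210 * 765.5290 * 695.0070 * 9.81 / 1000
F = 109.6 kN


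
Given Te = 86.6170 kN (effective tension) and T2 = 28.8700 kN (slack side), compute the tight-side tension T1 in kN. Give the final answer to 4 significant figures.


T1 = Te + T2 = 86.6170 + 28.8700
T1 = 115.5 kN


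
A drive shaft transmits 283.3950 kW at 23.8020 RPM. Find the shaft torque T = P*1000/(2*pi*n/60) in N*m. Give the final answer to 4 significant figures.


omega = 2*pi*23.8020/60 = 2.49254 rad/s
T = 283.3950*1000 / 2.49254
T = 113700 N*m


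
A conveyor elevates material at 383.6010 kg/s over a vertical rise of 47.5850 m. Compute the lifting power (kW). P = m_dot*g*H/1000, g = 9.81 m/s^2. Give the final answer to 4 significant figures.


P = 383.6010 * 9.81 * 47.5850 / 1000
P = 179.1 kW


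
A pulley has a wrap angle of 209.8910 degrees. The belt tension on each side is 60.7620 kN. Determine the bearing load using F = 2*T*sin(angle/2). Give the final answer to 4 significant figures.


F = 2 * 60.7620 * sin(209.8910/2 deg)
F = 117.4 kN


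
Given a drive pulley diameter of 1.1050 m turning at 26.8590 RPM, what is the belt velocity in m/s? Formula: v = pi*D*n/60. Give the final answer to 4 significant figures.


v = pi * 1.1050 * 26.8590 / 60
v = 1.554 m/s


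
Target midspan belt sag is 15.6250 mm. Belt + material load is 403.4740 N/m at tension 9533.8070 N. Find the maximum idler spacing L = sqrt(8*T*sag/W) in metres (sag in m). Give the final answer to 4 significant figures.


sag = 15.6250/1000 = 0.015625 m
L = sqrt(8 * 9533.8070 * 0.015625 / 403.4740)
L = 1.719 m


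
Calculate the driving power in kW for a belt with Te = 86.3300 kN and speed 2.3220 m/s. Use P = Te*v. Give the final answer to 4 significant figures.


P = Te * v = 86.3300 * 2.3220
P = 200.5 kW


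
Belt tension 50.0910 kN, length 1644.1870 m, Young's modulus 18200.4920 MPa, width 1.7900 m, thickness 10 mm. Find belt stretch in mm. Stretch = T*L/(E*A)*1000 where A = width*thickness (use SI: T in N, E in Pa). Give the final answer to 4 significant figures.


A = 1.7900 * 0.01 = 0.01790 m^2
Stretch = 50.0910*1000 * 1644.1870 / (18200.4920e6 * 0.01790) * 1000
Stretch = 252.8 mm


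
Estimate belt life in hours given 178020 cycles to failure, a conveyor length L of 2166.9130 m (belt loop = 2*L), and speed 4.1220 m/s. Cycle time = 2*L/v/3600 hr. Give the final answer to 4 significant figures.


cycle_time = 2 * 2166.9130 / 4.1220 / 3600 = 0.292053 hr
life = 178020 * 0.292053 = 51990 hours


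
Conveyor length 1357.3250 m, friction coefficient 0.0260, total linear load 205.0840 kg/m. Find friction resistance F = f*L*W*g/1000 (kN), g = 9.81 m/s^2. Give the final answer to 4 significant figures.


F = 0.0260 * 1357.3250 * 205.0840 * 9.81 / 1000
F = 71.00 kN


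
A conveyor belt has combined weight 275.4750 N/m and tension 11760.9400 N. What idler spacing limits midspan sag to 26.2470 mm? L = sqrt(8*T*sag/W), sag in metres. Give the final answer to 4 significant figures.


sag = 26.2470/1000 = 0.026247 m
L = sqrt(8 * 11760.9400 * 0.026247 / 275.4750)
L = 2.994 m


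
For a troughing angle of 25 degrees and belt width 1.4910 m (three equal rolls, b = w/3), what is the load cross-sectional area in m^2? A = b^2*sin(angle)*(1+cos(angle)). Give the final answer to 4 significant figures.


b = 1.4910/3 = 0.497 m
A = 0.497^2 * sin(25 deg) * (1 + cos(25 deg))
A = 0.1990 m^2


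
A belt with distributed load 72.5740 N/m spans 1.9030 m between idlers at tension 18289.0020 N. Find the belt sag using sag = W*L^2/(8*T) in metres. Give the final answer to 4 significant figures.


sag = 72.5740 * 1.9030^2 / (8 * 18289.0020)
sag = 0.001796 m


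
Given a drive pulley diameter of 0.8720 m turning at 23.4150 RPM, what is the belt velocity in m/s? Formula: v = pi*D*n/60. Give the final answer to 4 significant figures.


v = pi * 0.8720 * 23.4150 / 60
v = 1.069 m/s


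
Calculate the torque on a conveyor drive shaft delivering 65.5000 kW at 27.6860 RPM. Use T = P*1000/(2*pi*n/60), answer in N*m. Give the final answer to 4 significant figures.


omega = 2*pi*27.6860/60 = 2.89927 rad/s
T = 65.5000*1000 / 2.89927
T = 22590 N*m


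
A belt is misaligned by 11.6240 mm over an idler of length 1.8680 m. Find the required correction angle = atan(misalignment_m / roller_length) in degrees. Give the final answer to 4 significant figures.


misalign_m = 11.6240 / 1000 = 0.011624 m
angle = atan(0.011624 / 1.8680)
angle = 0.3565 deg


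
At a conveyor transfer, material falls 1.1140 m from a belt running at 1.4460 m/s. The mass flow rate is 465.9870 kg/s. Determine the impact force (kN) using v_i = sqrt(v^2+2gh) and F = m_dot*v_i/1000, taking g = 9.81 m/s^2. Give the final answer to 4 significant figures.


v_i = sqrt(1.4460^2 + 2*9.81*1.1140) = 4.89363 m/s
F = 465.9870 * 4.89363 / 1000
F = 2.280 kN


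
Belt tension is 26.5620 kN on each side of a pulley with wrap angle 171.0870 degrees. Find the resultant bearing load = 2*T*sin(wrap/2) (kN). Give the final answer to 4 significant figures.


F = 2 * 26.5620 * sin(171.0870/2 deg)
F = 52.96 kN


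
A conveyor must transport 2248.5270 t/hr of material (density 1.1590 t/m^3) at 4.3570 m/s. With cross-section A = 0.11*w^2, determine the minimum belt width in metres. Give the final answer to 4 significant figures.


A_req = 2248.5270 / (4.3570 * 1.1590 * 3600) = 0.123687 m^2
w = sqrt(0.123687 / 0.11)
w = 1.060 m


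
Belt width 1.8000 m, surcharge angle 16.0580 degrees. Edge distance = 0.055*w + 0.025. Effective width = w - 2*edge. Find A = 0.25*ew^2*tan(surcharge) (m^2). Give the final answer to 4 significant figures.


edge = 0.055*1.8000 + 0.025 = 0.124 m
ew = 1.8000 - 2*0.124 = 1.552 m
A = 0.25 * 1.552^2 * tan(16.0580 deg)
A = 0.1733 m^2


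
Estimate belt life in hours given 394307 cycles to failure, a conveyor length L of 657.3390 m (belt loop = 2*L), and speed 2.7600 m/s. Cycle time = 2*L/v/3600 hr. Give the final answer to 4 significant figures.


cycle_time = 2 * 657.3390 / 2.7600 / 3600 = 0.132315 hr
life = 394307 * 0.132315 = 52170 hours


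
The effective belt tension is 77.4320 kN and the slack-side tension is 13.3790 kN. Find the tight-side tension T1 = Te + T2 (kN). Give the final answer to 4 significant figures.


T1 = Te + T2 = 77.4320 + 13.3790
T1 = 90.81 kN


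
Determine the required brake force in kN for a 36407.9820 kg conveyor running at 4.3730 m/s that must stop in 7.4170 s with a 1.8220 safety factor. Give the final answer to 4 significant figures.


F = 36407.9820 * 4.3730 / 7.4170 * 1.8220 / 1000
F = 39.11 kN


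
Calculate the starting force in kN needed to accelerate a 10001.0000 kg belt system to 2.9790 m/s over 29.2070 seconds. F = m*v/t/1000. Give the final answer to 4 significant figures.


F = 10001.0000 * 2.9790 / 29.2070 / 1000
F = 1.020 kN


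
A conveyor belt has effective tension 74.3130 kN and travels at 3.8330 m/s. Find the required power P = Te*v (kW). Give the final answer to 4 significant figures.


P = Te * v = 74.3130 * 3.8330
P = 284.8 kW


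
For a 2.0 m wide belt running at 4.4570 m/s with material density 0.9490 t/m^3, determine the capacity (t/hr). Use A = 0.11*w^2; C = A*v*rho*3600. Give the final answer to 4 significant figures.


A = 0.11 * 2.0^2 = 0.44 m^2
C = 0.44 * 4.4570 * 0.9490 * 3600
C = 6700 t/hr


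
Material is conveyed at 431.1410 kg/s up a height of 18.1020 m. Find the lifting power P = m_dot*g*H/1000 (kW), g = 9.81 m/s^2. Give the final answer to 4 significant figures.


P = 431.1410 * 9.81 * 18.1020 / 1000
P = 76.56 kW


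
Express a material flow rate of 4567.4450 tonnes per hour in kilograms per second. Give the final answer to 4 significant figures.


m_dot = 4567.4450 * 1000 / 3600
m_dot = 1269 kg/s


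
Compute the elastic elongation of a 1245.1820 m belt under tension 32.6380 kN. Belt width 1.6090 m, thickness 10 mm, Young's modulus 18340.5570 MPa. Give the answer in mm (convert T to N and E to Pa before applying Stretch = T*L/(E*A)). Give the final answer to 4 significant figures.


A = 1.6090 * 0.01 = 0.01609 m^2
Stretch = 32.6380*1000 * 1245.1820 / (18340.5570e6 * 0.01609) * 1000
Stretch = 137.7 mm


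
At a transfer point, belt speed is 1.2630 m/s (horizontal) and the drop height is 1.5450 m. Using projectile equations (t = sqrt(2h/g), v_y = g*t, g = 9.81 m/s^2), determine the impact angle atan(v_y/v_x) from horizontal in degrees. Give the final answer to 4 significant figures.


t = sqrt(2*1.5450/9.81) = 0.561235 s
v_y = 9.81 * 0.561235 = 5.50572 m/s
angle = atan(5.50572 / 1.2630) = 77.08 deg


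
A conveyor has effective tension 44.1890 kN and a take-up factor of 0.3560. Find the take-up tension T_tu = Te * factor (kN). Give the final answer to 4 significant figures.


T_tu = 44.1890 * 0.3560
T_tu = 15.73 kN


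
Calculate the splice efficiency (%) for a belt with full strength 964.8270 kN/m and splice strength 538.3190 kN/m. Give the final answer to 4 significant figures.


Eff = 538.3190 / 964.8270 * 100
Eff = 55.79 %


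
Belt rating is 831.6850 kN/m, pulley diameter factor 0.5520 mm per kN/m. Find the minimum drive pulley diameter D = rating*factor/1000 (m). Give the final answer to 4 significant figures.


D = 831.6850 * 0.5520 / 1000
D = 0.4591 m


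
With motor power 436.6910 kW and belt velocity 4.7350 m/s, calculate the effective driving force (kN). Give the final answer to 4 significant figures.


Te = P / v = 436.6910 / 4.7350
Te = 92.23 kN


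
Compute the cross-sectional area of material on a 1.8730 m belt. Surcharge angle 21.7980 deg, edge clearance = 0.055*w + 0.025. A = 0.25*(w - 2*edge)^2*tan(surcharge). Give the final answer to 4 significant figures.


edge = 0.055*1.8730 + 0.025 = 0.128015 m
ew = 1.8730 - 2*0.128015 = 1.61697 m
A = 0.25 * 1.61697^2 * tan(21.7980 deg)
A = 0.2614 m^2


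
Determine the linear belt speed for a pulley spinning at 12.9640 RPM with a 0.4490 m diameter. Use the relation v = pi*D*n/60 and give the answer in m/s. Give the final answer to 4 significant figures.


v = pi * 0.4490 * 12.9640 / 60
v = 0.3048 m/s


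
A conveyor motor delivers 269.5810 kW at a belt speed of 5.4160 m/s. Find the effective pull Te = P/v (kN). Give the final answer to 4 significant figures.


Te = P / v = 269.5810 / 5.4160
Te = 49.77 kN


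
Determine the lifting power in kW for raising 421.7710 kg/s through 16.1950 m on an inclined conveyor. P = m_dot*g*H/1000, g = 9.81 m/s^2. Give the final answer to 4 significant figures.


P = 421.7710 * 9.81 * 16.1950 / 1000
P = 67.01 kW


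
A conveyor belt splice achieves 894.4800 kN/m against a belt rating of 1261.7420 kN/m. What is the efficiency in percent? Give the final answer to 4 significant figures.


Eff = 894.4800 / 1261.7420 * 100
Eff = 70.89 %


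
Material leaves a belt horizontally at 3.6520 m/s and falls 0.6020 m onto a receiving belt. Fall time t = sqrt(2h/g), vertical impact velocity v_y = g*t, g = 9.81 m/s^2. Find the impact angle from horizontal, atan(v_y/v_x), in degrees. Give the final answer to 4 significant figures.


t = sqrt(2*0.6020/9.81) = 0.350331 s
v_y = 9.81 * 0.350331 = 3.43675 m/s
angle = atan(3.43675 / 3.6520) = 43.26 deg


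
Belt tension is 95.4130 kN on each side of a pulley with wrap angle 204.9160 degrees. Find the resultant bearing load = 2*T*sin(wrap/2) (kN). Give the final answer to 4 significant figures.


F = 2 * 95.4130 * sin(204.9160/2 deg)
F = 186.3 kN


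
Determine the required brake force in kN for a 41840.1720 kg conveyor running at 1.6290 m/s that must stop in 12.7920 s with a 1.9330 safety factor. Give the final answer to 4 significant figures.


F = 41840.1720 * 1.6290 / 12.7920 * 1.9330 / 1000
F = 10.30 kN


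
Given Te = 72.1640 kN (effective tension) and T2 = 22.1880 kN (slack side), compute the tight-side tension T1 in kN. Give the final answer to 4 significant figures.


T1 = Te + T2 = 72.1640 + 22.1880
T1 = 94.35 kN


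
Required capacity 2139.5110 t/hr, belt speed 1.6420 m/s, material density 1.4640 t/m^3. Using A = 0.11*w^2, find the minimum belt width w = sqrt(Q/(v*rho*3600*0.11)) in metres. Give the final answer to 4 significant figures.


A_req = 2139.5110 / (1.6420 * 1.4640 * 3600) = 0.247228 m^2
w = sqrt(0.247228 / 0.11)
w = 1.499 m


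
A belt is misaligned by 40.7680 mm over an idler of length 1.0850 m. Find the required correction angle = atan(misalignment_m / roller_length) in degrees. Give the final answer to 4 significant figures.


misalign_m = 40.7680 / 1000 = 0.040768 m
angle = atan(0.040768 / 1.0850)
angle = 2.152 deg


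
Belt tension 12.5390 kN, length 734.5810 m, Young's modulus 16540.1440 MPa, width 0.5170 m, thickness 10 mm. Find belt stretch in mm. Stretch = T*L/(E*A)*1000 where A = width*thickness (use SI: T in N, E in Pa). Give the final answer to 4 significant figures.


A = 0.5170 * 0.01 = 0.00517 m^2
Stretch = 12.5390*1000 * 734.5810 / (16540.1440e6 * 0.00517) * 1000
Stretch = 107.7 mm


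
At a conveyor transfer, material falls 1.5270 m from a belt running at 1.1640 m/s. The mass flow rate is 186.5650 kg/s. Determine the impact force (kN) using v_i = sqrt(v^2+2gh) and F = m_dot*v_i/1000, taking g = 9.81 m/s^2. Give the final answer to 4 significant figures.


v_i = sqrt(1.1640^2 + 2*9.81*1.5270) = 5.59595 m/s
F = 186.5650 * 5.59595 / 1000
F = 1.044 kN


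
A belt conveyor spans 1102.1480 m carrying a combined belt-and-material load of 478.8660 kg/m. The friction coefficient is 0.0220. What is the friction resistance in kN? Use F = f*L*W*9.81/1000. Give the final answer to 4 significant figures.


F = 0.0220 * 1102.1480 * 478.8660 * 9.81 / 1000
F = 113.9 kN


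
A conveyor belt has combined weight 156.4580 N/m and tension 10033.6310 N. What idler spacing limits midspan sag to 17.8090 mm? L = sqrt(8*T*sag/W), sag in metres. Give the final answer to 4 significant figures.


sag = 17.8090/1000 = 0.017809 m
L = sqrt(8 * 10033.6310 * 0.017809 / 156.4580)
L = 3.023 m


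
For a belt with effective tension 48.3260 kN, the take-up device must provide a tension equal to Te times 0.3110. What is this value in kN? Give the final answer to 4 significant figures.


T_tu = 48.3260 * 0.3110
T_tu = 15.03 kN


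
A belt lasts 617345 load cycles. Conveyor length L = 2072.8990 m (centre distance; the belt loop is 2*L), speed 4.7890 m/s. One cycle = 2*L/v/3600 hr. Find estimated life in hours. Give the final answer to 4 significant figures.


cycle_time = 2 * 2072.8990 / 4.7890 / 3600 = 0.24047 hr
life = 617345 * 0.24047 = 148500 hours


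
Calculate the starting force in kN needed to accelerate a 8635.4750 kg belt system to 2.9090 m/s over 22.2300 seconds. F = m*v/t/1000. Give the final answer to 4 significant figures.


F = 8635.4750 * 2.9090 / 22.2300 / 1000
F = 1.130 kN


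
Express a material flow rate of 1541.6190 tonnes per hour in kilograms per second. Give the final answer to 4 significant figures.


m_dot = 1541.6190 * 1000 / 3600
m_dot = 428.2 kg/s


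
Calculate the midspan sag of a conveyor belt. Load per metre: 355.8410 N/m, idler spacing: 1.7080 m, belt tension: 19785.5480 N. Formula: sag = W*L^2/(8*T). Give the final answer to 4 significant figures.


sag = 355.8410 * 1.7080^2 / (8 * 19785.5480)
sag = 0.006558 m


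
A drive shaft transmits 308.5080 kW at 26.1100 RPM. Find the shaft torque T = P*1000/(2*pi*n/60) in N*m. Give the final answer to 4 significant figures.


omega = 2*pi*26.1100/60 = 2.73423 rad/s
T = 308.5080*1000 / 2.73423
T = 112800 N*m


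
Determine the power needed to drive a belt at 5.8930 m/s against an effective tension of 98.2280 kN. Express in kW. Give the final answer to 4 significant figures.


P = Te * v = 98.2280 * 5.8930
P = 578.9 kW


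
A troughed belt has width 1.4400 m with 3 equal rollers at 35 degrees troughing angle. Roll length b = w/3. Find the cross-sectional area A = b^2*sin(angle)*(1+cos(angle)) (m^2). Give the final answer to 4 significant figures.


b = 1.4400/3 = 0.48 m
A = 0.48^2 * sin(35 deg) * (1 + cos(35 deg))
A = 0.2404 m^2


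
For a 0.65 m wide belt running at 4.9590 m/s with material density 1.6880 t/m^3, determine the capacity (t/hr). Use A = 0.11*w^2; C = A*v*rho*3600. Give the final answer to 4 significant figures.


A = 0.11 * 0.65^2 = 0.046475 m^2
C = 0.046475 * 4.9590 * 1.6880 * 3600
C = 1401 t/hr


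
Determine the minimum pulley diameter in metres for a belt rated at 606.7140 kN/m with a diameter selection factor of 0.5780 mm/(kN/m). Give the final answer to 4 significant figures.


D = 606.7140 * 0.5780 / 1000
D = 0.3507 m


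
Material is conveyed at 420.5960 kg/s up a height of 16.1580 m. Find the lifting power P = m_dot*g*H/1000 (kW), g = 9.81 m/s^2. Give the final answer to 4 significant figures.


P = 420.5960 * 9.81 * 16.1580 / 1000
P = 66.67 kW


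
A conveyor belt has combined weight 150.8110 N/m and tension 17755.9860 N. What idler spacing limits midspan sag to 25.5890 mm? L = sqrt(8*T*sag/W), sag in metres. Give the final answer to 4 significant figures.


sag = 25.5890/1000 = 0.025589 m
L = sqrt(8 * 17755.9860 * 0.025589 / 150.8110)
L = 4.909 m


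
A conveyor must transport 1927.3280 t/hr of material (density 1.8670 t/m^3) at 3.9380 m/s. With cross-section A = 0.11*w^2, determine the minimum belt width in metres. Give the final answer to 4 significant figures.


A_req = 1927.3280 / (3.9380 * 1.8670 * 3600) = 0.0728171 m^2
w = sqrt(0.0728171 / 0.11)
w = 0.8136 m


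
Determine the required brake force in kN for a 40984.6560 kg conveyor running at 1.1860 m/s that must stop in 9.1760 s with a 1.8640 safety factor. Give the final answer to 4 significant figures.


F = 40984.6560 * 1.1860 / 9.1760 * 1.8640 / 1000
F = 9.874 kN


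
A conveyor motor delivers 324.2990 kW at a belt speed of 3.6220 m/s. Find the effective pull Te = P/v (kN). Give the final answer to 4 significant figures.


Te = P / v = 324.2990 / 3.6220
Te = 89.54 kN


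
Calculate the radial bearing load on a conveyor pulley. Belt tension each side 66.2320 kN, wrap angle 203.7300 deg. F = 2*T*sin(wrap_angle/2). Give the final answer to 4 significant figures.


F = 2 * 66.2320 * sin(203.7300/2 deg)
F = 129.6 kN


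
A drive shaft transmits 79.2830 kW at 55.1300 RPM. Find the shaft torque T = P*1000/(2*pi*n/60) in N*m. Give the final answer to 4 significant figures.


omega = 2*pi*55.1300/60 = 5.7732 rad/s
T = 79.2830*1000 / 5.7732
T = 13730 N*m


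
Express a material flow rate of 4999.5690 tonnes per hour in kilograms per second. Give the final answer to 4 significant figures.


m_dot = 4999.5690 * 1000 / 3600
m_dot = 1389 kg/s


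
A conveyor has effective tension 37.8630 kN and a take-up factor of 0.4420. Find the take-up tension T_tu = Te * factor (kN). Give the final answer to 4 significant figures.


T_tu = 37.8630 * 0.4420
T_tu = 16.74 kN


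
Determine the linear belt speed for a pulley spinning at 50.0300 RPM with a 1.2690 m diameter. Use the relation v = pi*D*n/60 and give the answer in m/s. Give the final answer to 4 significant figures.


v = pi * 1.2690 * 50.0300 / 60
v = 3.324 m/s


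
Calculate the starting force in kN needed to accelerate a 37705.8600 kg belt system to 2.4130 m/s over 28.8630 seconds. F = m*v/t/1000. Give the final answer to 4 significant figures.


F = 37705.8600 * 2.4130 / 28.8630 / 1000
F = 3.152 kN


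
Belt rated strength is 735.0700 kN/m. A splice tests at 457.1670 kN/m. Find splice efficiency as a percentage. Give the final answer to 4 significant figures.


Eff = 457.1670 / 735.0700 * 100
Eff = 62.19 %


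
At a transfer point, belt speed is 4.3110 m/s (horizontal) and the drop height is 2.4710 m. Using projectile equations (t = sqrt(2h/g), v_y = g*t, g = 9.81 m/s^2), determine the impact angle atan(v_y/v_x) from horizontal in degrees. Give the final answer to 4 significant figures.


t = sqrt(2*2.4710/9.81) = 0.709769 s
v_y = 9.81 * 0.709769 = 6.96283 m/s
angle = atan(6.96283 / 4.3110) = 58.24 deg


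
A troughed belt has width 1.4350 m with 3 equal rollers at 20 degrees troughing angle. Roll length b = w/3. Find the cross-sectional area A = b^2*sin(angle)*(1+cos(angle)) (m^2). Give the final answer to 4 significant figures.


b = 1.4350/3 = 0.478333 m
A = 0.478333^2 * sin(20 deg) * (1 + cos(20 deg))
A = 0.1518 m^2


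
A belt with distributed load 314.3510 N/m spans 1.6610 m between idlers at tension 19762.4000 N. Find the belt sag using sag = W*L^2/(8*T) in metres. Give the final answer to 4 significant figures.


sag = 314.3510 * 1.6610^2 / (8 * 19762.4000)
sag = 0.005486 m


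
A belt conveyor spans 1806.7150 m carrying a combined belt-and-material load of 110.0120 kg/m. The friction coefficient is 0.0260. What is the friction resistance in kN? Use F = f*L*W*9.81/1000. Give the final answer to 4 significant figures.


F = 0.0260 * 1806.7150 * 110.0120 * 9.81 / 1000
F = 50.70 kN


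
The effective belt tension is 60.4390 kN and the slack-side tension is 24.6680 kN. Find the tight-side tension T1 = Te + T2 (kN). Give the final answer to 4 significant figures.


T1 = Te + T2 = 60.4390 + 24.6680
T1 = 85.11 kN


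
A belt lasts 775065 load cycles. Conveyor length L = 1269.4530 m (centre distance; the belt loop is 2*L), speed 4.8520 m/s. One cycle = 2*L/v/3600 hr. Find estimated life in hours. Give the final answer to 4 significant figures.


cycle_time = 2 * 1269.4530 / 4.8520 / 3600 = 0.145353 hr
life = 775065 * 0.145353 = 112700 hours


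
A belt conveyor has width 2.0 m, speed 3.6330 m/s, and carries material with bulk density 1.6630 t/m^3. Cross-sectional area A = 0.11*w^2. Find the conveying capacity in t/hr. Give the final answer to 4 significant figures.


A = 0.11 * 2.0^2 = 0.44 m^2
C = 0.44 * 3.6330 * 1.6630 * 3600
C = 9570 t/hr


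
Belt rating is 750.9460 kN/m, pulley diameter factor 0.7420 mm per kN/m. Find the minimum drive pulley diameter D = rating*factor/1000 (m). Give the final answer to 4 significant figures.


D = 750.9460 * 0.7420 / 1000
D = 0.5572 m


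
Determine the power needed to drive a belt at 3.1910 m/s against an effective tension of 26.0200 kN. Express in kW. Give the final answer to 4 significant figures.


P = Te * v = 26.0200 * 3.1910
P = 83.03 kW


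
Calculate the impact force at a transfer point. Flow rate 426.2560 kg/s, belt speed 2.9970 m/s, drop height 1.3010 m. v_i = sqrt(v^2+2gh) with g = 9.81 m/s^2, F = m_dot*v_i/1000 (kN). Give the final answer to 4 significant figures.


v_i = sqrt(2.9970^2 + 2*9.81*1.3010) = 5.87432 m/s
F = 426.2560 * 5.87432 / 1000
F = 2.504 kN
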